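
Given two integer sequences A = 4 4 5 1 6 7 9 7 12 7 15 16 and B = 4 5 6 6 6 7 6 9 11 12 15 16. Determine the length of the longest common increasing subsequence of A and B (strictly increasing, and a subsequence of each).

8

A longest common strictly increasing subsequence is 4, 5, 6, 7, 9, 12, 15, 16 (length 8); it appears in order in both A and B, and no longer such subsequence exists.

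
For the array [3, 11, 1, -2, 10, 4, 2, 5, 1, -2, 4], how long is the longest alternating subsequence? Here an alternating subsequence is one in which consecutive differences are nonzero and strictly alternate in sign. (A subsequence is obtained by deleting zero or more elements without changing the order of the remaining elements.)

8

A longest alternating subsequence is 3, 11, 1, 10, 4, 5, 1, 4 (positions 1,2,3,5,6,8,9,11); its 7 consecutive differences strictly alternate in sign, and length 8 is optimal.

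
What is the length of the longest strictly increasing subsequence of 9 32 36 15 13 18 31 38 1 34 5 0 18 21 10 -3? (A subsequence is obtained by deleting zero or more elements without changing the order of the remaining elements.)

5

One longest increasing subsequence is 9, 15, 18, 31, 38 (positions 1,4,6,7,8), of length 5; no longer one exists.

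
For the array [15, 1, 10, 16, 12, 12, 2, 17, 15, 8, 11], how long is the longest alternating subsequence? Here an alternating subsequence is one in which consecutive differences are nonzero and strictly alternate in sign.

7

A longest alternating subsequence is 15, 1, 16, 12, 17, 8, 11 (positions 1,2,4,5,8,10,11); its 6 consecutive differences strictly alternate in sign, and length 7 is optimal.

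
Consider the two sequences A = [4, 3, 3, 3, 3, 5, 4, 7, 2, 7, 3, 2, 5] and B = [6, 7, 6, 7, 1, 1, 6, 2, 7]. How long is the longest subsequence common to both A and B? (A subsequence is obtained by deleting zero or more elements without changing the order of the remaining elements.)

3

Backtracking the LCS table gives one alignment: 7 (A8,B4) → 2 (A9,B8) → 7 (A10,B9).
So the longest common subsequence has length 3.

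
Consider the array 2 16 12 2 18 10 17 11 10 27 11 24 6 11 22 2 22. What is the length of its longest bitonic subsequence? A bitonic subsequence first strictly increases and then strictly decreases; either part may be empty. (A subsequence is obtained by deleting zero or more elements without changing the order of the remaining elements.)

Let inc[i] be the LIS ending at i and dec[i] the longest strictly decreasing subsequence starting at i. inc = [1, 2, 2, 1, 3, 2, 3, 3, 2, 4, 3, 4, 2, 3, 4, 1, 4], dec = [1, 6, 5, 1, 6, 3, 5, 4, 3, 4, 3, 3, 2, 2, 2, 1, 1].
max_i inc[i]+dec[i]−1 = 8, with one witness 2, 16, 18, 17, 11, 10, 6, 2.

8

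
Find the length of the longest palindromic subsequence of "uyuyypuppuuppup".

10

One longest palindromic subsequence is puppuuppup (positions 6,7,8,9,10,11,12,13,14,15); it reads the same forward and backward, and the interval DP gives dp[1][15] = 10.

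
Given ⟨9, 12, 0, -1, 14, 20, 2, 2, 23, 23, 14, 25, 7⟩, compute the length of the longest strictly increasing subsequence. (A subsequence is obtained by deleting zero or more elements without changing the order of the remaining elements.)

6

Let dp[i] be the longest increasing subsequence ending at position i. Then dp = [1, 2, 1, 1, 3, 4, 2, 2, 5, 5, 3, 6, 3].
The maximum is 6; one witness is 9, 12, 14, 20, 23, 25 at positions 1,2,5,6,9,12.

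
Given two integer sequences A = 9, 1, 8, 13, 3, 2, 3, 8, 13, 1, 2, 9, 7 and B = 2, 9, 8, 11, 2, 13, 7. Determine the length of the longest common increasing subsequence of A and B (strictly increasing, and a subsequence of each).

3

A longest common strictly increasing subsequence is 2, 8, 13 (length 3); it appears in order in both A and B, and no longer such subsequence exists.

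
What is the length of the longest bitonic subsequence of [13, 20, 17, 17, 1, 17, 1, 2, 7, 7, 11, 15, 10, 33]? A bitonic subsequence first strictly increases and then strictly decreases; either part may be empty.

Let inc[i] be the LIS ending at i and dec[i] the longest strictly decreasing subsequence starting at i. inc = [1, 2, 2, 2, 1, 2, 1, 2, 3, 3, 4, 5, 4, 6], dec = [3, 4, 3, 3, 1, 3, 1, 1, 1, 1, 2, 2, 1, 1].
max_i inc[i]+dec[i]−1 = 6, with one witness 1, 2, 7, 11, 15, 10.

6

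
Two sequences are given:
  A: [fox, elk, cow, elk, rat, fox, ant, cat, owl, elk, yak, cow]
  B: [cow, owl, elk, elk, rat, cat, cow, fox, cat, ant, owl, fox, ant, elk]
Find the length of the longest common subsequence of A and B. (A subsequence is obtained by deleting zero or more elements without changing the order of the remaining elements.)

A longest common subsequence is elk, elk, rat, fox, ant, owl, elk (length 7); the LCS DP confirms no longer common subsequence exists.

7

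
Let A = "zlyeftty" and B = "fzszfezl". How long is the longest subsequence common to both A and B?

Backtracking the LCS table gives one alignment: z (A1,B7) → l (A2,B8).
So the longest common subsequence has length 2.

2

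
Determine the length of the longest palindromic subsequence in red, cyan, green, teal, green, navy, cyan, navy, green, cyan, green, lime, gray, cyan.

9

One longest palindromic subsequence is cyan green green navy cyan navy green green cyan (positions 2,3,5,6,7,8,9,11,14); it reads the same forward and backward, and the interval DP gives dp[1][14] = 9.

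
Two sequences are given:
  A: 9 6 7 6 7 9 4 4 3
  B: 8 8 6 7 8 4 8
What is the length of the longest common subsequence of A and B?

3

A longest common subsequence is 6, 7, 4 (length 3); the LCS DP confirms no longer common subsequence exists.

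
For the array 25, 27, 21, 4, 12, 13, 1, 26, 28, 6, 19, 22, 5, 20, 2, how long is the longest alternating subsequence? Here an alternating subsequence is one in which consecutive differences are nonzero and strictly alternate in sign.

Track the best alternating length ending on an up-step vs a down-step at each position: up/down = 1/1, 2/1, 1/3, 1/3, 4/3, 4/3, 1/5, 6/3, 6/1, 6/7, 8/7, 8/7, 6/9, 10/9, 6/11.
The maximum over both is 11; one such subsequence is 25, 27, 4, 12, 1, 26, 6, 19, 5, 20, 2.

11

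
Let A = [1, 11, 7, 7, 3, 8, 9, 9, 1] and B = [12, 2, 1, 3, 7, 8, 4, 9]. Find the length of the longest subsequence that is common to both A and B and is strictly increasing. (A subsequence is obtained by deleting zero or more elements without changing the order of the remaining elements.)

A longest common strictly increasing subsequence is 1, 3, 8, 9 (length 4); it appears in order in both A and B, and no longer such subsequence exists.

4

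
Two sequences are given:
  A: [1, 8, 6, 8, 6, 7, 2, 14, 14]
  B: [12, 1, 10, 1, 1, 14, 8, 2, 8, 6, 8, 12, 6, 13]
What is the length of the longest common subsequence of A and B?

5

A longest common subsequence is 1, 8, 6, 8, 6 (length 5); the LCS DP confirms no longer common subsequence exists.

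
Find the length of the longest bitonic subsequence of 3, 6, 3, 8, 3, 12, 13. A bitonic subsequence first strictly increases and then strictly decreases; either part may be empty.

One longest bitonic subsequence is 3, 6, 8, 12, 13 (positions 1,2,4,6,7): it rises to 13 then falls. Length 5 is optimal.

5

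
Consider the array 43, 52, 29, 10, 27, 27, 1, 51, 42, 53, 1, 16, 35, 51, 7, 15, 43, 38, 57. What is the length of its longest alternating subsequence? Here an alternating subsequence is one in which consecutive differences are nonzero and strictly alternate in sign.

Track the best alternating length ending on an up-step vs a down-step at each position: up/down = 1/1, 2/1, 1/3, 1/3, 4/3, 4/3, 1/5, 6/3, 6/7, 8/1, 1/9, 10/9, 10/9, 10/9, 10/11, 12/11, 12/11, 12/13, 14/1.
The maximum over both is 14; one such subsequence is 43, 52, 10, 27, 1, 51, 42, 53, 1, 16, 7, 43, 38, 57.

14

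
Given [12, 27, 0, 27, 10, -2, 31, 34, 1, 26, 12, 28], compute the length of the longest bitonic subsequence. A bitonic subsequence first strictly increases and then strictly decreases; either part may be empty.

6

One longest bitonic subsequence is 12, 27, 31, 34, 26, 12 (positions 1,2,7,8,10,11): it rises to 34 then falls. Length 6 is optimal.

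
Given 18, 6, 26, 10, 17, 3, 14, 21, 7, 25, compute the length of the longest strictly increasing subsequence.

Scanning left to right, the best length ending at each element is: 18→1, 6→1, 26→2, 10→2, 17→3, 3→1, 14→3, 21→4, 7→2, 25→5.
So the longest increasing subsequence has length 5, e.g. 6, 10, 17, 21, 25.

5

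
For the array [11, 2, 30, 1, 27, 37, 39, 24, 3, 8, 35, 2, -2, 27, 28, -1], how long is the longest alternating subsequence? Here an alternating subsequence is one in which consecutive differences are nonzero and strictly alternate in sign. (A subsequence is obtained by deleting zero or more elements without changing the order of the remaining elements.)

10

Track the best alternating length ending on an up-step vs a down-step at each position: up/down = 1/1, 1/2, 3/1, 1/4, 5/4, 5/1, 5/1, 5/6, 5/6, 7/6, 7/6, 5/8, 1/8, 9/8, 9/8, 9/10.
The maximum over both is 10; one such subsequence is 11, 2, 30, 1, 27, 3, 8, 2, 27, -1.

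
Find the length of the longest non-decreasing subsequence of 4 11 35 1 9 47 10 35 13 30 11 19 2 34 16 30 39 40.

Let dp[i] be the longest non-decreasing subsequence ending at position i. Then dp = [1, 2, 3, 1, 2, 4, 3, 4, 4, 5, 4, 5, 2, 6, 5, 6, 7, 8].
The maximum is 8; one witness is 4, 9, 10, 13, 30, 34, 39, 40 at positions 1,5,7,9,10,14,17,18.

8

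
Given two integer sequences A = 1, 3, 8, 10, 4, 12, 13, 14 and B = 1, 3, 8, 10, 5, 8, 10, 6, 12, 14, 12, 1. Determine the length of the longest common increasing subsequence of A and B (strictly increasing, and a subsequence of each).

6

For each value that appears in both, track the longest common increasing run ending there.
The best achievable length is 6; one witness is 1, 3, 8, 10, 12, 14 (A-positions 1,2,3,4,6,8, B-positions 1,2,3,4,9,10).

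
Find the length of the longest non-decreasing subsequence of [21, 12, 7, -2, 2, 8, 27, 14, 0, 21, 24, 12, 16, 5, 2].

Scanning left to right, the best length ending at each element is: 21→1, 12→1, 7→1, -2→1, 2→2, 8→3, 27→4, 14→4, 0→2, 21→5, 24→6, 12→4, 16→5, 5→3, 2→3.
So the longest non-decreasing subsequence has length 6, e.g. -2, 2, 8, 14, 21, 24.

6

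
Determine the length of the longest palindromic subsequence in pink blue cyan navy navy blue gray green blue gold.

Using dp[i][j] = 2 + dp[i+1][j−1] if the ends match, else max(dp[i+1][j], dp[i][j−1]):
dp[1][10] = 4. A witness is blue navy navy blue at positions 2,4,5,9.

4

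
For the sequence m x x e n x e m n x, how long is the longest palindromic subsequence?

5

Using dp[i][j] = 2 + dp[i+1][j−1] if the ends match, else max(dp[i+1][j], dp[i][j−1]):
dp[1][10] = 5. A witness is xnmnx at positions 2,5,8,9,10.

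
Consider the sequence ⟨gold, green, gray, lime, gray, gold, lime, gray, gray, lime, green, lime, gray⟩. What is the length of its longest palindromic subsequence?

One longest palindromic subsequence is gray lime lime gray gray lime lime gray (positions 3,4,7,8,9,10,12,13); it reads the same forward and backward, and the interval DP gives dp[1][13] = 8.

8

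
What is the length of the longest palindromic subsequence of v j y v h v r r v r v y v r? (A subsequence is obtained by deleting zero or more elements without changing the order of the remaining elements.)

Using dp[i][j] = 2 + dp[i+1][j−1] if the ends match, else max(dp[i+1][j], dp[i][j−1]):
dp[1][14] = 10. A witness is vyvvrrvvyv at positions 1,3,4,6,7,8,9,11,12,13.

10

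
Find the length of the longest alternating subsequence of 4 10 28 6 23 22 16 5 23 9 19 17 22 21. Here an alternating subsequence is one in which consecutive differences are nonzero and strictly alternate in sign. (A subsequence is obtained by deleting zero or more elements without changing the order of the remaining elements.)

A longest alternating subsequence is 4, 10, 6, 23, 22, 23, 9, 19, 17, 22, 21 (positions 1,2,4,5,6,9,10,11,12,13,14); its 10 consecutive differences strictly alternate in sign, and length 11 is optimal.

11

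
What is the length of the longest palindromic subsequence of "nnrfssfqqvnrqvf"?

6

One longest palindromic subsequence is rfssfr (positions 3,4,5,6,7,12); it reads the same forward and backward, and the interval DP gives dp[1][15] = 6.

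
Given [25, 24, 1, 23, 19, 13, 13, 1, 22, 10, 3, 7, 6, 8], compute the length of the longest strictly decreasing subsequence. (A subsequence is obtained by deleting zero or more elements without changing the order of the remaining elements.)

8

One longest decreasing subsequence is 25, 24, 23, 19, 13, 10, 7, 6 (positions 1,2,4,5,6,10,12,13), of length 8; no longer one exists.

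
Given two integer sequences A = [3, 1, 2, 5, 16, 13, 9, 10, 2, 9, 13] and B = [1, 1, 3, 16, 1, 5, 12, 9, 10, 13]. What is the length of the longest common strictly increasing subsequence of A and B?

5

A longest common strictly increasing subsequence is 1, 5, 9, 10, 13 (length 5); it appears in order in both A and B, and no longer such subsequence exists.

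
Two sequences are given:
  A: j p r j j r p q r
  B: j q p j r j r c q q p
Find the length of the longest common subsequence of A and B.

A longest common subsequence is jprjrp (length 6); the LCS DP confirms no longer common subsequence exists.

6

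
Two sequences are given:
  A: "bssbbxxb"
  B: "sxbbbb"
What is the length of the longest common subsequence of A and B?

Backtracking the LCS table gives one alignment: b (A1,B3) → b (A4,B4) → b (A5,B5) → b (A8,B6).
So the longest common subsequence has length 4.

4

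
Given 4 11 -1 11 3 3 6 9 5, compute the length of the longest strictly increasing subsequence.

4

Scanning left to right, the best length ending at each element is: 4→1, 11→2, -1→1, 11→2, 3→2, 3→2, 6→3, 9→4, 5→3.
So the longest increasing subsequence has length 4, e.g. -1, 3, 6, 9.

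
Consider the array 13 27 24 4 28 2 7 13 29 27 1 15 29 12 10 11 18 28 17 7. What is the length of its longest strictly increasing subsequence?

One longest increasing subsequence is 4, 7, 13, 15, 18, 28 (positions 4,7,8,12,17,18), of length 6; no longer one exists.

6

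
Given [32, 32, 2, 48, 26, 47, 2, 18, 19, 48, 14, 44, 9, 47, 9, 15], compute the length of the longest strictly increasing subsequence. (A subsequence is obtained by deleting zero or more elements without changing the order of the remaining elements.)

5

Scanning left to right, the best length ending at each element is: 32→1, 32→1, 2→1, 48→2, 26→2, 47→3, 2→1, 18→2, 19→3, 48→4, 14→2, 44→4, 9→2, 47→5, 9→2, 15→3.
So the longest increasing subsequence has length 5, e.g. 2, 18, 19, 44, 47.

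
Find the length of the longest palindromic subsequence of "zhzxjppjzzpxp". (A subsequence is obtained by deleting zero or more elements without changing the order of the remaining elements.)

8

Using dp[i][j] = 2 + dp[i+1][j−1] if the ends match, else max(dp[i+1][j], dp[i][j−1]):
dp[1][13] = 8. A witness is zzjppjzz at positions 1,3,5,6,7,8,9,10.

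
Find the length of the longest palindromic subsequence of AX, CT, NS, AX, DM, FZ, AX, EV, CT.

One longest palindromic subsequence is CT AX FZ AX CT (positions 2,4,6,7,9); it reads the same forward and backward, and the interval DP gives dp[1][9] = 5.

5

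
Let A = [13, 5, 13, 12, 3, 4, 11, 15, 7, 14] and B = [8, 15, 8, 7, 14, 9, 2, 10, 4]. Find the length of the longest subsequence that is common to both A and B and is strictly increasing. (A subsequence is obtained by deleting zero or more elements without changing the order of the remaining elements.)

2

For each value that appears in both, track the longest common increasing run ending there.
The best achievable length is 2; one witness is 7, 14 (A-positions 9,10, B-positions 4,5).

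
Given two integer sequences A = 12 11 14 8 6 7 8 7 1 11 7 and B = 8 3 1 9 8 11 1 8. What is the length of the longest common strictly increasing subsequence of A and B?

2

A longest common strictly increasing subsequence is 8, 11 (length 2); it appears in order in both A and B, and no longer such subsequence exists.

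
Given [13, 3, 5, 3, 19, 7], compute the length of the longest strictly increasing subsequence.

One longest increasing subsequence is 3, 5, 19 (positions 2,3,5), of length 3; no longer one exists.

3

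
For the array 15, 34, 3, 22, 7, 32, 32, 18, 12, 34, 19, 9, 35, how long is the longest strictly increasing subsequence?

Let dp[i] be the longest increasing subsequence ending at position i. Then dp = [1, 2, 1, 2, 2, 3, 3, 3, 3, 4, 4, 3, 5].
The maximum is 5; one witness is 15, 22, 32, 34, 35 at positions 1,4,6,10,13.

5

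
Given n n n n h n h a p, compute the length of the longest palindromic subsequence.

5

Using dp[i][j] = 2 + dp[i+1][j−1] if the ends match, else max(dp[i+1][j], dp[i][j−1]):
dp[1][9] = 5. A witness is nnnnn at positions 1,2,3,4,6.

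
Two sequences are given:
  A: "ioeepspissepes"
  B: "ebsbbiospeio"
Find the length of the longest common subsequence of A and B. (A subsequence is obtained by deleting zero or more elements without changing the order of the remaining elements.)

6

A longest common subsequence is esispe (length 6); the LCS DP confirms no longer common subsequence exists.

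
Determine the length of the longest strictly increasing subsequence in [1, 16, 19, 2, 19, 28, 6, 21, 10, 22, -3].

5

One longest increasing subsequence is 1, 16, 19, 21, 22 (positions 1,2,3,8,10), of length 5; no longer one exists.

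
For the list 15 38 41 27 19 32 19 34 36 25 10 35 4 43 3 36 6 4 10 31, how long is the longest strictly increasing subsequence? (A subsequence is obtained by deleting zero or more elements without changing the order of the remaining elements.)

Let dp[i] be the longest increasing subsequence ending at position i. Then dp = [1, 2, 3, 2, 2, 3, 2, 4, 5, 3, 1, 5, 1, 6, 1, 6, 2, 2, 3, 4].
The maximum is 6; one witness is 15, 27, 32, 34, 36, 43 at positions 1,4,6,8,9,14.

6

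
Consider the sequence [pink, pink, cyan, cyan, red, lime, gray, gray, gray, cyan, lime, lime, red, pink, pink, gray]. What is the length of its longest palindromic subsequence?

Using dp[i][j] = 2 + dp[i+1][j−1] if the ends match, else max(dp[i+1][j], dp[i][j−1]):
dp[1][16] = 11. A witness is pink pink red lime gray gray gray lime red pink pink at positions 1,2,5,6,7,8,9,12,13,14,15.

11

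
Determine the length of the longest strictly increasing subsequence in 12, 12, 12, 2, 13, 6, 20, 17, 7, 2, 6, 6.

One longest increasing subsequence is 12, 13, 20 (positions 1,5,7), of length 3; no longer one exists.

3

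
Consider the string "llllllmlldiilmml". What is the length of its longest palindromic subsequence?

10

One longest palindromic subsequence is llllllllll (positions 1,2,3,4,5,6,8,9,13,16); it reads the same forward and backward, and the interval DP gives dp[1][16] = 10.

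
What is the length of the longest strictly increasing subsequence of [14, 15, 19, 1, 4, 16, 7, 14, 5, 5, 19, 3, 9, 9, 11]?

Let dp[i] be the longest increasing subsequence ending at position i. Then dp = [1, 2, 3, 1, 2, 3, 3, 4, 3, 3, 5, 2, 4, 4, 5].
The maximum is 5; one witness is 1, 4, 7, 14, 19 at positions 4,5,7,8,11.

5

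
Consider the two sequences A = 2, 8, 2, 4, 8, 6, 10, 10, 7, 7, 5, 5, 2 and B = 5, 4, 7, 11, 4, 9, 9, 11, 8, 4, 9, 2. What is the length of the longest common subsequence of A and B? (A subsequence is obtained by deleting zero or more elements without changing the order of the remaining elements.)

3

Backtracking the LCS table gives one alignment: 8 (A2,B9) → 4 (A4,B10) → 2 (A13,B12).
So the longest common subsequence has length 3.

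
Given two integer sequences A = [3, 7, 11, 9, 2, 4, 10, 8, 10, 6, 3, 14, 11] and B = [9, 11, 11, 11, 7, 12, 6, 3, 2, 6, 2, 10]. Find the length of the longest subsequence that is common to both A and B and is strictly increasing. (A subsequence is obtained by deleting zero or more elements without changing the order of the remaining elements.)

For each value that appears in both, track the longest common increasing run ending there.
The best achievable length is 2; one witness is 9, 11 (A-positions 4,13, B-positions 1,2).

2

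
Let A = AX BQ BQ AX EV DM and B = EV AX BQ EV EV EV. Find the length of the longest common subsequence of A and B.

Backtracking the LCS table gives one alignment: AX (A1,B2) → BQ (A2,B3) → EV (A5,B6).
So the longest common subsequence has length 3.

3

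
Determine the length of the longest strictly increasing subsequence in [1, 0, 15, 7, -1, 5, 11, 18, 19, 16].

5

Let dp[i] be the longest increasing subsequence ending at position i. Then dp = [1, 1, 2, 2, 1, 2, 3, 4, 5, 4].
The maximum is 5; one witness is 1, 7, 11, 18, 19 at positions 1,4,7,8,9.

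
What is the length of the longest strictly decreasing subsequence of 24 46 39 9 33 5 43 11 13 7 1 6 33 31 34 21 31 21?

Let dp[i] be the longest decreasing subsequence ending at position i. Then dp = [1, 1, 2, 3, 3, 4, 2, 4, 4, 5, 6, 6, 3, 4, 3, 5, 4, 5].
The maximum is 6; one witness is 46, 39, 33, 11, 7, 1 at positions 2,3,5,8,10,11.

6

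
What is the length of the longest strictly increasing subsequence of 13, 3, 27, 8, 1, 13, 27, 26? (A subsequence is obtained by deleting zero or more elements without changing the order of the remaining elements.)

4

Let dp[i] be the longest increasing subsequence ending at position i. Then dp = [1, 1, 2, 2, 1, 3, 4, 4].
The maximum is 4; one witness is 3, 8, 13, 27 at positions 2,4,6,7.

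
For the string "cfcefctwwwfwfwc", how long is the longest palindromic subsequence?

One longest palindromic subsequence is cffwwwffc (positions 1,2,5,8,9,10,11,13,15); it reads the same forward and backward, and the interval DP gives dp[1][15] = 9.

9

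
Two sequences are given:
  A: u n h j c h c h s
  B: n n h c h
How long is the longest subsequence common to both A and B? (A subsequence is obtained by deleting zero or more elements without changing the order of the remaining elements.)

Backtracking the LCS table gives one alignment: n (A2,B2) → h (A6,B3) → c (A7,B4) → h (A8,B5).
So the longest common subsequence has length 4.

4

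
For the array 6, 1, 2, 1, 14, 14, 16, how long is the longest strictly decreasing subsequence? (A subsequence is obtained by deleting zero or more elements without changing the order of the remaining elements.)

Let dp[i] be the longest decreasing subsequence ending at position i. Then dp = [1, 2, 2, 3, 1, 1, 1].
The maximum is 3; one witness is 6, 2, 1 at positions 1,3,4.

3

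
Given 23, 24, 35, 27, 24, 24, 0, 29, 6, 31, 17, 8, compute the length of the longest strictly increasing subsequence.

Let dp[i] be the longest increasing subsequence ending at position i. Then dp = [1, 2, 3, 3, 2, 2, 1, 4, 2, 5, 3, 3].
The maximum is 5; one witness is 23, 24, 27, 29, 31 at positions 1,2,4,8,10.

5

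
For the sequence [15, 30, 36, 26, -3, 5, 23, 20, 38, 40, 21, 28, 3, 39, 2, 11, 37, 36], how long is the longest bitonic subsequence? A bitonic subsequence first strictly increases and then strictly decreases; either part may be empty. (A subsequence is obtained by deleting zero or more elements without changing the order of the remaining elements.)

One longest bitonic subsequence is 15, 30, 36, 26, 23, 21, 3, 2 (positions 1,2,3,4,7,11,13,15): it rises to 36 then falls. Length 8 is optimal.

8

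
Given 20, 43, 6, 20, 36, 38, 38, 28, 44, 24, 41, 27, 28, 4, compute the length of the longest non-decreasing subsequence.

6

Scanning left to right, the best length ending at each element is: 20→1, 43→2, 6→1, 20→2, 36→3, 38→4, 38→5, 28→3, 44→6, 24→3, 41→6, 27→4, 28→5, 4→1.
So the longest non-decreasing subsequence has length 6, e.g. 20, 20, 36, 38, 38, 44.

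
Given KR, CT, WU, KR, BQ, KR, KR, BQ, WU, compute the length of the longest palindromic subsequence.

6

Using dp[i][j] = 2 + dp[i+1][j−1] if the ends match, else max(dp[i+1][j], dp[i][j−1]):
dp[1][9] = 6. A witness is WU BQ KR KR BQ WU at positions 3,5,6,7,8,9.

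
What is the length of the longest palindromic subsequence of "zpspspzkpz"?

7

Using dp[i][j] = 2 + dp[i+1][j−1] if the ends match, else max(dp[i+1][j], dp[i][j−1]):
dp[1][10] = 7. A witness is zppsppz at positions 1,2,4,5,6,9,10.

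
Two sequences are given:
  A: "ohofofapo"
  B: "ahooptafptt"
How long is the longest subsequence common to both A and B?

Backtracking the LCS table gives one alignment: h (A2,B2) → o (A3,B3) → o (A5,B4) → f (A6,B8) → p (A8,B9).
So the longest common subsequence has length 5.

5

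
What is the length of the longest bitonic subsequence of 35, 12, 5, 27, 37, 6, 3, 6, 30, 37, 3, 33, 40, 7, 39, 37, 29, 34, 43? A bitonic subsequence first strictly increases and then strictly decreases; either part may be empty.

8

Let inc[i] be the LIS ending at i and dec[i] the longest strictly decreasing subsequence starting at i. inc = [1, 1, 1, 2, 3, 2, 1, 2, 3, 4, 1, 4, 5, 3, 5, 5, 4, 5, 6], dec = [4, 3, 2, 3, 3, 2, 1, 2, 2, 3, 1, 2, 4, 1, 3, 2, 1, 1, 1].
max_i inc[i]+dec[i]−1 = 8, with one witness 12, 27, 30, 37, 40, 39, 37, 34.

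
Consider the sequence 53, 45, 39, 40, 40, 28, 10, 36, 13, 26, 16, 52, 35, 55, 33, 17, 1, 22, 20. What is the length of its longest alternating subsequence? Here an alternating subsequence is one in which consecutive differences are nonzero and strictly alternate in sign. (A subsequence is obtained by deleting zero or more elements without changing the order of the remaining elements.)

14

Track the best alternating length ending on an up-step vs a down-step at each position: up/down = 1/1, 1/2, 1/2, 3/2, 3/2, 1/4, 1/4, 5/4, 5/6, 7/6, 7/8, 9/2, 9/10, 11/1, 9/12, 9/12, 1/12, 13/12, 13/14.
The maximum over both is 14; one such subsequence is 53, 39, 40, 28, 36, 13, 26, 16, 52, 35, 55, 17, 22, 20.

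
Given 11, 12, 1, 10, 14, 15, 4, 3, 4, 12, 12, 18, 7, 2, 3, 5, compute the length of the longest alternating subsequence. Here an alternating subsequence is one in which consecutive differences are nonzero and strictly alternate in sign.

8

Track the best alternating length ending on an up-step vs a down-step at each position: up/down = 1/1, 2/1, 1/3, 4/3, 4/1, 4/1, 4/5, 4/5, 6/5, 6/5, 6/5, 6/1, 6/7, 4/7, 8/7, 8/7.
The maximum over both is 8; one such subsequence is 11, 12, 1, 10, 3, 4, 2, 3.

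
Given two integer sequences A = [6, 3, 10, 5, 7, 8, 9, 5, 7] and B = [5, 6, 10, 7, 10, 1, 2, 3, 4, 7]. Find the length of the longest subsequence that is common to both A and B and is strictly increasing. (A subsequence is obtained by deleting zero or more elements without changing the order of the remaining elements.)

2

A longest common strictly increasing subsequence is 6, 10 (length 2); it appears in order in both A and B, and no longer such subsequence exists.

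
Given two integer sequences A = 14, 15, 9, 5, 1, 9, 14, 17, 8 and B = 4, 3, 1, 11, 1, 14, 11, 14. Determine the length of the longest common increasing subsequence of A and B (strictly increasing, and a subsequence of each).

2

A longest common strictly increasing subsequence is 1, 14 (length 2); it appears in order in both A and B, and no longer such subsequence exists.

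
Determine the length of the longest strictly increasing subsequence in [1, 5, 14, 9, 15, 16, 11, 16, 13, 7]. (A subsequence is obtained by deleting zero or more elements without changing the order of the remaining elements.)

Let dp[i] be the longest increasing subsequence ending at position i. Then dp = [1, 2, 3, 3, 4, 5, 4, 5, 5, 3].
The maximum is 5; one witness is 1, 5, 14, 15, 16 at positions 1,2,3,5,6.

5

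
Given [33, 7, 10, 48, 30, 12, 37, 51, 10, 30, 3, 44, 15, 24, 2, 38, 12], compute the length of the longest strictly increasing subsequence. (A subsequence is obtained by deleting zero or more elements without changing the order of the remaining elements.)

6

One longest increasing subsequence is 7, 10, 12, 15, 24, 38 (positions 2,3,6,13,14,16), of length 6; no longer one exists.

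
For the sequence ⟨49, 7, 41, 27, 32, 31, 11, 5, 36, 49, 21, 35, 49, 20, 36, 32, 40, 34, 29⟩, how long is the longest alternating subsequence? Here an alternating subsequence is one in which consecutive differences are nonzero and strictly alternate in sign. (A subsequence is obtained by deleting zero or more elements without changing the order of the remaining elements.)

A longest alternating subsequence is 49, 7, 41, 27, 32, 31, 36, 21, 35, 20, 36, 32, 40, 34 (positions 1,2,3,4,5,6,9,11,12,14,15,16,17,18); its 13 consecutive differences strictly alternate in sign, and length 14 is optimal.

14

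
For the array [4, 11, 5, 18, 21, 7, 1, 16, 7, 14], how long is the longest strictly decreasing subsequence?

3

Scanning left to right, the best length ending at each element is: 4→1, 11→1, 5→2, 18→1, 21→1, 7→2, 1→3, 16→2, 7→3, 14→3.
So the longest decreasing subsequence has length 3, e.g. 11, 5, 1.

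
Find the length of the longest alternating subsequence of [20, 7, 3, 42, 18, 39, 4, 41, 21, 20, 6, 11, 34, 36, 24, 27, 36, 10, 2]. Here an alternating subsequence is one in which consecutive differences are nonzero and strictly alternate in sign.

12

Track the best alternating length ending on an up-step vs a down-step at each position: up/down = 1/1, 1/2, 1/2, 3/1, 3/4, 5/4, 3/6, 7/4, 7/8, 7/8, 7/8, 9/8, 9/8, 9/8, 9/10, 11/10, 11/8, 9/12, 1/12.
The maximum over both is 12; one such subsequence is 20, 7, 42, 18, 39, 4, 41, 21, 34, 24, 27, 10.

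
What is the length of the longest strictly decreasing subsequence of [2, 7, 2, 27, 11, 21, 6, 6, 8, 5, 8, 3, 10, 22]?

5

Let dp[i] be the longest decreasing subsequence ending at position i. Then dp = [1, 1, 2, 1, 2, 2, 3, 3, 3, 4, 3, 5, 3, 2].
The maximum is 5; one witness is 27, 11, 6, 5, 3 at positions 4,5,7,10,12.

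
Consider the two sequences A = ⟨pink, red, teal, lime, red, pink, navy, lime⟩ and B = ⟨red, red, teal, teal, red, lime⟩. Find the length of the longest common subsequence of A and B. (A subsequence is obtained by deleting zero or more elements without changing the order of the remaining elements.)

4

A longest common subsequence is red, teal, red, lime (length 4); the LCS DP confirms no longer common subsequence exists.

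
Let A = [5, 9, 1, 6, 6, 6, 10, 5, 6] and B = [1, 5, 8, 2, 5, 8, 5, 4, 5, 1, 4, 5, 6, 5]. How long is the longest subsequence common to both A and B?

4

Backtracking the LCS table gives one alignment: 5 (A1,B9) → 1 (A3,B10) → 6 (A6,B13) → 5 (A8,B14).
So the longest common subsequence has length 4.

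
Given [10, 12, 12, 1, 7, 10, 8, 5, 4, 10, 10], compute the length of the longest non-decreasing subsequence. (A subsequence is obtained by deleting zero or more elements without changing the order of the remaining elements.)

5

One longest non-decreasing subsequence is 1, 7, 10, 10, 10 (positions 4,5,6,10,11), of length 5; no longer one exists.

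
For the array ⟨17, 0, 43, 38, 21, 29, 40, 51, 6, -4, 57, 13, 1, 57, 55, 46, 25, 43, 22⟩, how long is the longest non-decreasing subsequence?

One longest non-decreasing subsequence is 17, 21, 29, 40, 51, 57, 57 (positions 1,5,6,7,8,11,14), of length 7; no longer one exists.

7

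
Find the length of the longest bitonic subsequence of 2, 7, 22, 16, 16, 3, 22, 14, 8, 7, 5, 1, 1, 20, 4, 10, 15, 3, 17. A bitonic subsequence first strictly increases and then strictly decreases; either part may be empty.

10

Let inc[i] be the LIS ending at i and dec[i] the longest strictly decreasing subsequence starting at i. inc = [1, 2, 3, 3, 3, 2, 4, 3, 3, 3, 3, 1, 1, 4, 3, 4, 5, 2, 6], dec = [2, 4, 8, 7, 7, 2, 7, 6, 5, 4, 3, 1, 1, 3, 2, 2, 2, 1, 1].
max_i inc[i]+dec[i]−1 = 10, with one witness 2, 7, 22, 16, 14, 8, 7, 5, 4, 3.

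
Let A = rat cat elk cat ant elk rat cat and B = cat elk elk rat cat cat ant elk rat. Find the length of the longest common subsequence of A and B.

Backtracking the LCS table gives one alignment: rat (A1,B4) → cat (A2,B5) → cat (A4,B6) → ant (A5,B7) → elk (A6,B8) → rat (A7,B9).
So the longest common subsequence has length 6.

6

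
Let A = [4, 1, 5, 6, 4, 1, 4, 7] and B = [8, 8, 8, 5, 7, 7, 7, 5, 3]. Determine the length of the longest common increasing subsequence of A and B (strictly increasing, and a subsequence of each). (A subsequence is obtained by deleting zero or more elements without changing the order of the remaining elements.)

A longest common strictly increasing subsequence is 5, 7 (length 2); it appears in order in both A and B, and no longer such subsequence exists.

2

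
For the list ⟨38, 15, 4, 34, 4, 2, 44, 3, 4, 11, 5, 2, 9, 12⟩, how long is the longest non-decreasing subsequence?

6

Let dp[i] be the longest non-decreasing subsequence ending at position i. Then dp = [1, 1, 1, 2, 2, 1, 3, 2, 3, 4, 4, 2, 5, 6].
The maximum is 6; one witness is 4, 4, 4, 5, 9, 12 at positions 3,5,9,11,13,14.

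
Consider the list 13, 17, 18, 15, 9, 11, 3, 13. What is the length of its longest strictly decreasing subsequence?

4

One longest decreasing subsequence is 17, 15, 9, 3 (positions 2,4,5,7), of length 4; no longer one exists.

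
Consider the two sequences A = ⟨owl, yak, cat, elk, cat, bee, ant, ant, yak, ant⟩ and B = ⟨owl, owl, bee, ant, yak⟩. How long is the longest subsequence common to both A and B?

4

A longest common subsequence is owl, bee, ant, yak (length 4); the LCS DP confirms no longer common subsequence exists.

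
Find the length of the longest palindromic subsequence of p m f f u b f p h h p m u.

One longest palindromic subsequence is uphhpu (positions 5,8,9,10,11,13); it reads the same forward and backward, and the interval DP gives dp[1][13] = 6.

6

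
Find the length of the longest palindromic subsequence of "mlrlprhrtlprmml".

9

One longest palindromic subsequence is lrprhrprl (positions 2,3,5,6,7,8,11,12,15); it reads the same forward and backward, and the interval DP gives dp[1][15] = 9.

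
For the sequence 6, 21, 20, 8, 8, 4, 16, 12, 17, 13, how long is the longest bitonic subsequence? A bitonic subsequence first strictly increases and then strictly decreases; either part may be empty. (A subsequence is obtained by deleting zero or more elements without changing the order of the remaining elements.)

5

Let inc[i] be the LIS ending at i and dec[i] the longest strictly decreasing subsequence starting at i. inc = [1, 2, 2, 2, 2, 1, 3, 3, 4, 4], dec = [2, 4, 3, 2, 2, 1, 2, 1, 2, 1].
max_i inc[i]+dec[i]−1 = 5, with one witness 6, 21, 20, 17, 13.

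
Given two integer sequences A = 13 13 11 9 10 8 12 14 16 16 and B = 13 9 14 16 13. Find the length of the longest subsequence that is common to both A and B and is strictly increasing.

3

For each value that appears in both, track the longest common increasing run ending there.
The best achievable length is 3; one witness is 13, 14, 16 (A-positions 1,8,9, B-positions 1,3,4).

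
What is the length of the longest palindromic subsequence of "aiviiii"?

One longest palindromic subsequence is iiiii (positions 2,4,5,6,7); it reads the same forward and backward, and the interval DP gives dp[1][7] = 5.

5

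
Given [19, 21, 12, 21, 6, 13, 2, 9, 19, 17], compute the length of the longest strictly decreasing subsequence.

4

One longest decreasing subsequence is 19, 12, 6, 2 (positions 1,3,5,7), of length 4; no longer one exists.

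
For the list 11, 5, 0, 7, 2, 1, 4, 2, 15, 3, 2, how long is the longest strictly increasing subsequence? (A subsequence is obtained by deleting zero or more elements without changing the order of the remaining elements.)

4

Let dp[i] be the longest increasing subsequence ending at position i. Then dp = [1, 1, 1, 2, 2, 2, 3, 3, 4, 4, 3].
The maximum is 4; one witness is 0, 2, 4, 15 at positions 3,5,7,9.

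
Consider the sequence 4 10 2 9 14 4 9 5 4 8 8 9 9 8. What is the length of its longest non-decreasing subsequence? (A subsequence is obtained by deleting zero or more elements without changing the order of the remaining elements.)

One longest non-decreasing subsequence is 4, 4, 5, 8, 8, 9, 9 (positions 1,6,8,10,11,12,13), of length 7; no longer one exists.

7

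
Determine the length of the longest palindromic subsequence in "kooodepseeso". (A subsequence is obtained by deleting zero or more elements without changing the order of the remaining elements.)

One longest palindromic subsequence is oseeso (positions 2,8,9,10,11,12); it reads the same forward and backward, and the interval DP gives dp[1][12] = 6.

6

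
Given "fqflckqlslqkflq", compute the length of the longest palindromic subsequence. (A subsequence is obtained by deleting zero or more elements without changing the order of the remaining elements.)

One longest palindromic subsequence is qlkqlslqklq (positions 2,4,6,7,8,9,10,11,12,14,15); it reads the same forward and backward, and the interval DP gives dp[1][15] = 11.

11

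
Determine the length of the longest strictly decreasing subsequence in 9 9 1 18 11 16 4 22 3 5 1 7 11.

Scanning left to right, the best length ending at each element is: 9→1, 9→1, 1→2, 18→1, 11→2, 16→2, 4→3, 22→1, 3→4, 5→3, 1→5, 7→3, 11→3.
So the longest decreasing subsequence has length 5, e.g. 18, 11, 4, 3, 1.

5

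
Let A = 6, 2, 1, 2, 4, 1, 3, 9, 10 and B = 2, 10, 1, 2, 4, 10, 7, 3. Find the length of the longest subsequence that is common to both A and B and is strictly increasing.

For each value that appears in both, track the longest common increasing run ending there.
The best achievable length is 4; one witness is 1, 2, 4, 10 (A-positions 3,4,5,9, B-positions 3,4,5,6).

4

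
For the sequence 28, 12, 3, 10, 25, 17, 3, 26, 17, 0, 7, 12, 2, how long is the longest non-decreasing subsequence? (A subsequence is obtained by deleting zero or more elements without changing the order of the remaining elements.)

Scanning left to right, the best length ending at each element is: 28→1, 12→1, 3→1, 10→2, 25→3, 17→3, 3→2, 26→4, 17→4, 0→1, 7→3, 12→4, 2→2.
So the longest non-decreasing subsequence has length 4, e.g. 3, 10, 25, 26.

4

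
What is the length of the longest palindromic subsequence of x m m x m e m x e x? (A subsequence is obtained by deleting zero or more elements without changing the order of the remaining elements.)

Using dp[i][j] = 2 + dp[i+1][j−1] if the ends match, else max(dp[i+1][j], dp[i][j−1]):
dp[1][10] = 7. A witness is xxmemxx at positions 1,4,5,6,7,8,10.

7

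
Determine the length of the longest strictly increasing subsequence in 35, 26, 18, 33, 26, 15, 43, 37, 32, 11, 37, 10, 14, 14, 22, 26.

4

Scanning left to right, the best length ending at each element is: 35→1, 26→1, 18→1, 33→2, 26→2, 15→1, 43→3, 37→3, 32→3, 11→1, 37→4, 10→1, 14→2, 14→2, 22→3, 26→4.
So the longest increasing subsequence has length 4, e.g. 18, 26, 32, 37.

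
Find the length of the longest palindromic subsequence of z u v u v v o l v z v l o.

7

One longest palindromic subsequence is olvzvlo (positions 7,8,9,10,11,12,13); it reads the same forward and backward, and the interval DP gives dp[1][13] = 7.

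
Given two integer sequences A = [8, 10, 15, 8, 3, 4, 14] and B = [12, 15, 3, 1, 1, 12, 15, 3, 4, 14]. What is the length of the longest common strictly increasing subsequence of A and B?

3

A longest common strictly increasing subsequence is 3, 4, 14 (length 3); it appears in order in both A and B, and no longer such subsequence exists.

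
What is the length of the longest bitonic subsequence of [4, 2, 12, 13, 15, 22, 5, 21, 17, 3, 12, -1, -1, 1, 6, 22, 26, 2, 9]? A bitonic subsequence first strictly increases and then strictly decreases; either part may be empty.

10

Let inc[i] be the LIS ending at i and dec[i] the longest strictly decreasing subsequence starting at i. inc = [1, 1, 2, 3, 4, 5, 2, 5, 5, 2, 3, 1, 1, 2, 3, 6, 7, 3, 4], dec = [3, 2, 4, 4, 4, 6, 3, 5, 4, 2, 3, 1, 1, 1, 2, 2, 2, 1, 1].
max_i inc[i]+dec[i]−1 = 10, with one witness 4, 12, 13, 15, 22, 21, 17, 12, 6, 2.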